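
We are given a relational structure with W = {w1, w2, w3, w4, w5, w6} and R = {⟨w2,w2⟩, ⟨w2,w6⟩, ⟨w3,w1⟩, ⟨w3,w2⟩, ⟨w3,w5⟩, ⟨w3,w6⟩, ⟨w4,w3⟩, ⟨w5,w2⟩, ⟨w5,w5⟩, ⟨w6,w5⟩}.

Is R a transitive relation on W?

No

Transitive: no — w2 R w6 and w6 R w5, but not w2 R w5.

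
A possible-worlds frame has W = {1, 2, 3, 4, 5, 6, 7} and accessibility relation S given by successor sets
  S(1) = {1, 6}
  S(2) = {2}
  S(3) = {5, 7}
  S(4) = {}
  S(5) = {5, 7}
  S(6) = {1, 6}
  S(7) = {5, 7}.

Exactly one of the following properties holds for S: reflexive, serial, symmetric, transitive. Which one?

transitive

Reflexive: no — 3 is not related to itself.
Serial: no — 4 has no S-successor.
Symmetric: no — 3 S 5 but not 5 S 3.
Transitive: yes — every two-step S-path is closed by a direct edge.
Only transitive holds.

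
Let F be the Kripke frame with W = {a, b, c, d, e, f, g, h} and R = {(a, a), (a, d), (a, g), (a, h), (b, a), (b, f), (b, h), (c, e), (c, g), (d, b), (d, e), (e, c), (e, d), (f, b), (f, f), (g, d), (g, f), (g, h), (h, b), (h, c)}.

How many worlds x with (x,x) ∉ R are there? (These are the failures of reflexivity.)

Enumerating: b, c, d, e, g, h.

6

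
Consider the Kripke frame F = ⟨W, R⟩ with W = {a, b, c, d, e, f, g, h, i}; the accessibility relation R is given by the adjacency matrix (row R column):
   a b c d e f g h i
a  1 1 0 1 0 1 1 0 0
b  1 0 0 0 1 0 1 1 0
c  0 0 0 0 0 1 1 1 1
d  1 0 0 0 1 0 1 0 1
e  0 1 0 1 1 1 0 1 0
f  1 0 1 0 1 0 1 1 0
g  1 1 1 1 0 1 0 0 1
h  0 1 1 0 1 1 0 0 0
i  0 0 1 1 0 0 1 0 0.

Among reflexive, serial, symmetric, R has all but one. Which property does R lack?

reflexive

Reflexive: no — b is not related to itself.
Serial: yes — every world has a successor (e.g. a R a).
Symmetric: yes — every pair in R has its reverse in R.
Only reflexive fails.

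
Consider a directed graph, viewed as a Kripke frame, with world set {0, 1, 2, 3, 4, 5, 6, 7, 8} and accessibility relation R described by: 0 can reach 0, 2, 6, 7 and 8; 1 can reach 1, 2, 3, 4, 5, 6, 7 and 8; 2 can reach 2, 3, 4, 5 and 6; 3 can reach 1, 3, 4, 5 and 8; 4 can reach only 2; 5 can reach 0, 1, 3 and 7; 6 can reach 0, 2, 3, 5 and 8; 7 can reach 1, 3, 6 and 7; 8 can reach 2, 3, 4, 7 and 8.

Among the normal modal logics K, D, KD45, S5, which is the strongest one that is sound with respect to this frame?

D

Serial (axiom D): yes — every world has a successor (e.g. 0 R 0).
Euclidean (axiom 5): no — 0 R 2 and 0 R 7, but not 2 R 7.
Transitive (axiom 4): no — 0 R 2 and 2 R 3, but not 0 R 3.
Reflexive (axiom T): no — 4 is not related to itself.
So F validates K, D; KD45 would additionally require R to be Euclidean and transitive. The strongest is D.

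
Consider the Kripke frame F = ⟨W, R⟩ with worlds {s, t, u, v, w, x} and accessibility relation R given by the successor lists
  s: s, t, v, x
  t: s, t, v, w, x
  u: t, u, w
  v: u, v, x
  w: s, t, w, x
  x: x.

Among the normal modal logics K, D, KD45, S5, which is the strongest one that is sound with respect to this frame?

Serial (axiom D): yes — every world has a successor (e.g. s R s).
Euclidean (axiom 5): no — s R v and s R t, but not v R t.
Transitive (axiom 4): no — s R t and t R w, but not s R w.
Reflexive (axiom T): yes — every world is R-related to itself.
So F validates K, D; KD45 would additionally require R to be Euclidean and transitive. The strongest is D.

D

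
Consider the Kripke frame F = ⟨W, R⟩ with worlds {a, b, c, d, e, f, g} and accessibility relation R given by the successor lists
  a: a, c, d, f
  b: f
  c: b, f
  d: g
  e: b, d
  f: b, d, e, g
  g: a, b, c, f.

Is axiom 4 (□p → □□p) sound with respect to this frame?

By correspondence theory, 4 is valid on a frame iff R is transitive.
Transitive: no — a R c and c R b, but not a R b.

No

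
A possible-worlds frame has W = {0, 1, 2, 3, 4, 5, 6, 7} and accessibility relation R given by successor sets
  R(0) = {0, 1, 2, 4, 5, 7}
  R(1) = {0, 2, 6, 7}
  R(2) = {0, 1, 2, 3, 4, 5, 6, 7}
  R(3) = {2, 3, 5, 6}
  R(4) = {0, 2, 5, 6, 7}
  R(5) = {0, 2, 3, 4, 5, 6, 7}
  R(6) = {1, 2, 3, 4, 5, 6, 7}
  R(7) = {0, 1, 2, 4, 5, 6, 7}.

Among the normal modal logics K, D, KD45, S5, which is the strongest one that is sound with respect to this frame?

Serial (axiom D): yes — every world has a successor (e.g. 0 R 0).
Euclidean (axiom 5): no — 0 R 1 and 0 R 4, but not 1 R 4.
Transitive (axiom 4): no — 0 R 1 and 1 R 6, but not 0 R 6.
Reflexive (axiom T): no — 1 is not related to itself.
So F validates K, D; KD45 would additionally require R to be Euclidean and transitive. The strongest is D.

D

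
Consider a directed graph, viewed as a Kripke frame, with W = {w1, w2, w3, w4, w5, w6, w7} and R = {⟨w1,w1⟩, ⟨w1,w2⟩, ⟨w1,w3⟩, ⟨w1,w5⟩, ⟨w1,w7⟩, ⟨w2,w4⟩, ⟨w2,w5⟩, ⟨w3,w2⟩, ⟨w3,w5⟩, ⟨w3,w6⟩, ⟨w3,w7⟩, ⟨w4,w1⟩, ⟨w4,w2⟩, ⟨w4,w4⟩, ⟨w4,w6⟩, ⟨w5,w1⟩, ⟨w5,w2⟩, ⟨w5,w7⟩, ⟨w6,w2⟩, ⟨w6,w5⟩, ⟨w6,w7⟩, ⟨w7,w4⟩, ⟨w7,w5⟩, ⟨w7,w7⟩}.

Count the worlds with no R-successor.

0

R is serial; there are no such worlds.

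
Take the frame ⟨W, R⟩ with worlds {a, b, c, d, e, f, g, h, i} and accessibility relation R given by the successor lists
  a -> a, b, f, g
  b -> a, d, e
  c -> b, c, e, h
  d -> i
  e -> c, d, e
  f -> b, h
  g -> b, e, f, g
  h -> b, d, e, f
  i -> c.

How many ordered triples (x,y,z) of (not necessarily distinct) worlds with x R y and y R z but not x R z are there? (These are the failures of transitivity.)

Enumerating: (a,b,d), (a,b,e), (a,f,h), (a,g,e), (b,a,b), (b,a,f), (b,a,g), (b,d,i), (b,e,c), (c,b,a), (c,b,d), (c,e,d), … and 24 more.
Total: 36.

36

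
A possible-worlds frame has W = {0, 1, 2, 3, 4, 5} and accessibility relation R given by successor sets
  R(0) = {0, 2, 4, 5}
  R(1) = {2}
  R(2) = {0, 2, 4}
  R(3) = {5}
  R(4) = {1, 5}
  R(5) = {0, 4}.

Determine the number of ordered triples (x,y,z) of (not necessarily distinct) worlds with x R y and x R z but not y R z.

Enumerating: (0,2,5), (0,4,0), (0,4,2), (0,4,4), (0,5,2), (0,5,5), (2,4,0), (2,4,2), (2,4,4), (3,5,5), (4,1,1), (4,1,5), (4,5,1), (4,5,5), (5,4,0), (5,4,4).

16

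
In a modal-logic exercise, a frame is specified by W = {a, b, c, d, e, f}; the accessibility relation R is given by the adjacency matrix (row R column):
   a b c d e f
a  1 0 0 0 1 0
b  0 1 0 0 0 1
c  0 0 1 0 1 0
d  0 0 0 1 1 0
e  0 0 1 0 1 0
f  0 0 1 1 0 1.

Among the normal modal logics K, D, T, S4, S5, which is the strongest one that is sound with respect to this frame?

T

Serial (axiom D): yes — every world has a successor (e.g. a R a).
Reflexive (axiom T): yes — every world is R-related to itself.
Transitive (axiom 4): no — a R e and e R c, but not a R c.
Euclidean (axiom 5): no — f R c and f R d, but not c R d.
So F validates K, D, T; S4 would additionally require R to be transitive. The strongest is T.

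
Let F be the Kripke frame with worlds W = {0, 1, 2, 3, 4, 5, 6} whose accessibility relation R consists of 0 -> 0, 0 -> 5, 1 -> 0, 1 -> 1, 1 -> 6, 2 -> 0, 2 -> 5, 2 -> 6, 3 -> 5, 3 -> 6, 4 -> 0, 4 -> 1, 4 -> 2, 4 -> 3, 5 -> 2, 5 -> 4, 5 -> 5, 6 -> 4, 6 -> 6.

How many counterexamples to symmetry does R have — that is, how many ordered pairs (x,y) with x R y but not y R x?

13

Enumerating: (0,5), (1,0), (1,6), (2,0), (2,6), (3,5), (3,6), (4,0), (4,1), (4,2), (4,3), (5,4), (6,4).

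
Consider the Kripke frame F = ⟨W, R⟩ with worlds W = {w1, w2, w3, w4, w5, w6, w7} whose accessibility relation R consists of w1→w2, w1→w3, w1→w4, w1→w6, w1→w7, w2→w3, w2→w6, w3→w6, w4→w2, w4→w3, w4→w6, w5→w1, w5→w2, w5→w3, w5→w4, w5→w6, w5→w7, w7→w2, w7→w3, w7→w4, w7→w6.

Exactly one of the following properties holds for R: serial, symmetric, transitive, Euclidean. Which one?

Serial: no — w6 has no R-successor.
Symmetric: no — w1 R w2 but not w2 R w1.
Transitive: yes — every two-step R-path is closed by a direct edge.
Euclidean: no — w1 R w2 and w1 R w4, but not w2 R w4.
Only transitive holds.

transitive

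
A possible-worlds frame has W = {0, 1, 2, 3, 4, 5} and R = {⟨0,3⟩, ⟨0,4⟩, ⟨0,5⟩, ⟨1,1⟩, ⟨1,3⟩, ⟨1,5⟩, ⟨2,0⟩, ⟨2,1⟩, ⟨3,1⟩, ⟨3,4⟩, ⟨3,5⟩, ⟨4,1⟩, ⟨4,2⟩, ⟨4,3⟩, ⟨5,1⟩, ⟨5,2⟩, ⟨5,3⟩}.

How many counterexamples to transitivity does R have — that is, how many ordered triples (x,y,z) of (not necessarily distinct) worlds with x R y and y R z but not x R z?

Enumerating: (0,3,1), (0,4,1), (0,4,2), (0,5,1), (0,5,2), (1,3,4), (1,5,2), (2,0,3), (2,0,4), (2,0,5), (2,1,3), (2,1,5), … and 13 more.
Total: 25.

25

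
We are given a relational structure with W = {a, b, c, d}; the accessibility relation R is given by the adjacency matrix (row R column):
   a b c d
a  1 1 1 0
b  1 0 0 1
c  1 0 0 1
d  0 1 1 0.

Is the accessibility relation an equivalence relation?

No

Reflexive: no — b is not related to itself.
Symmetric: yes — every pair in R has its reverse in R.
Transitive: no — a R b and b R d, but not a R d.
So R is not an equivalence relation.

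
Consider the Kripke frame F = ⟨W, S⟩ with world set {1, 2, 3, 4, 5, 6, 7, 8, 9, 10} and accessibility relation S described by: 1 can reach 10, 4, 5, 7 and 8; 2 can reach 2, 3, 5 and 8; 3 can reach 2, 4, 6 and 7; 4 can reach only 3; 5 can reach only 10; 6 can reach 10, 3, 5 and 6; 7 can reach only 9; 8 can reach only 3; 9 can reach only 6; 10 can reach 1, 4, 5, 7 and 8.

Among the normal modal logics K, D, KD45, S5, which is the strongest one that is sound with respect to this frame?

D

Serial (axiom D): yes — every world has a successor (e.g. 1 S 10).
Euclidean (axiom 5): no — 1 S 4 and 1 S 10, but not 4 S 10.
Transitive (axiom 4): no — 1 S 4 and 4 S 3, but not 1 S 3.
Reflexive (axiom T): no — 1 is not related to itself.
So F validates K, D; KD45 would additionally require S to be Euclidean and transitive. The strongest is D.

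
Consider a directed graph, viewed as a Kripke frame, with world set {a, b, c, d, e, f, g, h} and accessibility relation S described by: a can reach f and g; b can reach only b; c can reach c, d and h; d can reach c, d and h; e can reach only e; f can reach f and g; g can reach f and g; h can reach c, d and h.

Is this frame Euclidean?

Yes

Euclidean: yes — any two successors of a common world are S-related.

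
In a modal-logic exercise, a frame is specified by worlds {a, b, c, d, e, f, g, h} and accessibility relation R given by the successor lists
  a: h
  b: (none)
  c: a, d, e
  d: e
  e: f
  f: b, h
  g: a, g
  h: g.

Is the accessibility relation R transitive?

Transitive: no — a R h and h R g, but not a R g.

No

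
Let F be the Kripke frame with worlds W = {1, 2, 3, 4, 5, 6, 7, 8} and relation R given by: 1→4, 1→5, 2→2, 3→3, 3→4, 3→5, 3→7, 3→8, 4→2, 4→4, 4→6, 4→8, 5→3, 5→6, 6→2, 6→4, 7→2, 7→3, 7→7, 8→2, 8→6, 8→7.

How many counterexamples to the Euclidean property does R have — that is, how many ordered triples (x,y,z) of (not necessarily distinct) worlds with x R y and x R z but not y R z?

36

Enumerating: (1,4,5), (1,5,4), (1,5,5), (3,4,3), (3,4,5), (3,4,7), (3,5,4), (3,5,5), (3,5,7), (3,5,8), (3,7,4), (3,7,5), … and 24 more.
Total: 36.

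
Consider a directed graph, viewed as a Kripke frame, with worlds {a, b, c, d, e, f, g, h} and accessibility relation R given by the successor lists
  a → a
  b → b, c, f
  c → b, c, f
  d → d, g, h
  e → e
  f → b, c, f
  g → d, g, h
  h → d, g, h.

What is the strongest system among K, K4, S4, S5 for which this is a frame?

S5

Transitive (axiom 4): yes — every two-step R-path is closed by a direct edge.
Reflexive (axiom T): yes — every world is R-related to itself.
Euclidean (axiom 5): yes — any two successors of a common world are R-related.
So F validates K, K4, S4, S5. The strongest is S5.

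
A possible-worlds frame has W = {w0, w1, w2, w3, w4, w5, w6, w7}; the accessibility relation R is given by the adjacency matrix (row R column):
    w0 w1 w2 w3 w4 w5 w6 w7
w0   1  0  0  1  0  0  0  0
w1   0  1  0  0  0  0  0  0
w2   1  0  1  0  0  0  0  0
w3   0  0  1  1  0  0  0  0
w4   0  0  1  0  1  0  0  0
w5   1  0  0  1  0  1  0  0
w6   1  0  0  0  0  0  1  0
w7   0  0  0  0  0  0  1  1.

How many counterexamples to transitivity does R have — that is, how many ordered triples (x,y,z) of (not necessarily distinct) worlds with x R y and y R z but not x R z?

7

Enumerating: (w0,w3,w2), (w2,w0,w3), (w3,w2,w0), (w4,w2,w0), (w5,w3,w2), (w6,w0,w3), (w7,w6,w0).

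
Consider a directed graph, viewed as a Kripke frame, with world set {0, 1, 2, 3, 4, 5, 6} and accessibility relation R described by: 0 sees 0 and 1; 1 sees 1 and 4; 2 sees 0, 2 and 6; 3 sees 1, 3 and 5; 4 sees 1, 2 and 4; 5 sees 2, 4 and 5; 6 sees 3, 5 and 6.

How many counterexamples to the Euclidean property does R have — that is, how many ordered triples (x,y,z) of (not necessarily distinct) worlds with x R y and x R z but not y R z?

18

Enumerating: (0,1,0), (2,0,2), (2,0,6), (2,6,0), (2,6,2), (3,1,3), (3,1,5), (3,5,1), (3,5,3), (4,1,2), (4,2,1), (4,2,4), (5,2,4), (5,2,5), (5,4,5), (6,3,6), (6,5,3), (6,5,6).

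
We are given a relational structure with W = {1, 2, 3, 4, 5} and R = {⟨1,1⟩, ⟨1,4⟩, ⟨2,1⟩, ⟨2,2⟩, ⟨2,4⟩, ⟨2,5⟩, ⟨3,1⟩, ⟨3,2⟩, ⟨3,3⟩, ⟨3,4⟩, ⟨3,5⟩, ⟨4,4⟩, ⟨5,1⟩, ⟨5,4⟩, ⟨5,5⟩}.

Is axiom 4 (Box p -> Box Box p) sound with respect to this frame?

Axiom 4 corresponds to the accessibility relation being transitive.
Transitive: yes — every two-step R-path is closed by a direct edge.

Yes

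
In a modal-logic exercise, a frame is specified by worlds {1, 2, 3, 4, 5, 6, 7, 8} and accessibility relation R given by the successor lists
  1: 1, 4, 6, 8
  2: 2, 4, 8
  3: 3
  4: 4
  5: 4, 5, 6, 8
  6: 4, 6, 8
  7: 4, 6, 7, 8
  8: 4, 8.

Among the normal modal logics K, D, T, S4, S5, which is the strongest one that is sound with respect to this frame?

S4

Serial (axiom D): yes — every world has a successor (e.g. 1 R 1).
Reflexive (axiom T): yes — every world is R-related to itself.
Transitive (axiom 4): yes — every two-step R-path is closed by a direct edge.
Euclidean (axiom 5): no — 1 R 4 and 1 R 6, but not 4 R 6.
So F validates K, D, T, S4; S5 would additionally require R to be Euclidean. The strongest is S4.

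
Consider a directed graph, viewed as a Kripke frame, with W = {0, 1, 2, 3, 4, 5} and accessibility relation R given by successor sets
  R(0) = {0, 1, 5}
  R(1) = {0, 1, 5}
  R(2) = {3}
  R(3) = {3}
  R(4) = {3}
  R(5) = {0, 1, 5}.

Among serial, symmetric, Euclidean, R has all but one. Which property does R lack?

symmetric

Serial: yes — every world has a successor (e.g. 0 R 0).
Symmetric: no — 2 R 3 but not 3 R 2.
Euclidean: yes — any two successors of a common world are R-related.
Only symmetric fails.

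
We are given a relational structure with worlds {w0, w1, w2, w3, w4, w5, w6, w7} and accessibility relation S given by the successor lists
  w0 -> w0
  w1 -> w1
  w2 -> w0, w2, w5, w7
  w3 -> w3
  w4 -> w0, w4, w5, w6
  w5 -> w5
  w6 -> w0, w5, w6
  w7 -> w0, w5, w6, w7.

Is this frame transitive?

No

Transitive: no — w2 S w7 and w7 S w6, but not w2 S w6.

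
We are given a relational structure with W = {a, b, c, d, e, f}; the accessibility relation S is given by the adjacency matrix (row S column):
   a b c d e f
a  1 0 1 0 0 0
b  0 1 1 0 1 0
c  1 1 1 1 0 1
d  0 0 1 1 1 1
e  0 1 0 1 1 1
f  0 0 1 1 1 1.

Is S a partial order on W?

Reflexive: yes — every world is S-related to itself.
Transitive: no — a S c and c S b, but not a S b.
Antisymmetric: no — a S c and c S a with a ≠ c.
So S is not a partial order.

No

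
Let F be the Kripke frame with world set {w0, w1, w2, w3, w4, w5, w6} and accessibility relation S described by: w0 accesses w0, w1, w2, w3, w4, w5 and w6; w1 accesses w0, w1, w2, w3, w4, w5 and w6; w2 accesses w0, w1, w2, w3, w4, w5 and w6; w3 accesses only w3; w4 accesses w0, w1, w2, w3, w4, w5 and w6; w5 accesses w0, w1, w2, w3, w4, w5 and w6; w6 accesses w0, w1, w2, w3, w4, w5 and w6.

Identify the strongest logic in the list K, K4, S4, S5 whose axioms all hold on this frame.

Transitive (axiom 4): yes — every two-step S-path is closed by a direct edge.
Reflexive (axiom T): yes — every world is S-related to itself.
Euclidean (axiom 5): no — w0 S w3 and w0 S w1, but not w3 S w1.
So F validates K, K4, S4; S5 would additionally require S to be Euclidean. The strongest is S4.

S4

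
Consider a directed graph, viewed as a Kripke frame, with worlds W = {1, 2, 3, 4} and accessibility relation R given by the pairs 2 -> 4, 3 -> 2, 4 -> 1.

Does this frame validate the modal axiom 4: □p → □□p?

Axiom 4 corresponds to the accessibility relation being transitive.
Transitive: no — 2 R 4 and 4 R 1, but not 2 R 1.

No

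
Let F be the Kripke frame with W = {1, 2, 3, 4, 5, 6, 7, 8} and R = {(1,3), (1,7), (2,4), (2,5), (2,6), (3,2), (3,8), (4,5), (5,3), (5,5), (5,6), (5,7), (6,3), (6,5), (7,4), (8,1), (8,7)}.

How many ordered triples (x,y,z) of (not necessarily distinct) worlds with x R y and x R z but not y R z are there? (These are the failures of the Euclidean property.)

29

Enumerating: (1,3,3), (1,3,7), (1,7,3), (1,7,7), (2,4,4), (2,4,6), (2,5,4), (2,6,4), (2,6,6), (3,2,2), (3,2,8), (3,8,2), … and 17 more.
Total: 29.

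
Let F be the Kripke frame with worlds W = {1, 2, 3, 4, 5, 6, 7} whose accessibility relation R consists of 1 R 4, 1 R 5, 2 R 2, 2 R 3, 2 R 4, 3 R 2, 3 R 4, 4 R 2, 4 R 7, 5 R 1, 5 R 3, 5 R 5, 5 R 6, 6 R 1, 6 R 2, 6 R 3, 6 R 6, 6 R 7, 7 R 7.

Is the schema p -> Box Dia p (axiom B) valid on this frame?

The schema B characterises exactly the symmetric frames.
Symmetric: no — 1 R 4 but not 4 R 1.

No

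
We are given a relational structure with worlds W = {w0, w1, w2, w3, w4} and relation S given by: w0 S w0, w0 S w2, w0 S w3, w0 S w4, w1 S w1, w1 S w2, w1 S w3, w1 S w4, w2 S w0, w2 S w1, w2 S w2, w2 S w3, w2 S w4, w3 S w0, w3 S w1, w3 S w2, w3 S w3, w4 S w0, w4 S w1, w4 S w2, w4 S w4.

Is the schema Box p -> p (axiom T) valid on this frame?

The schema T characterises exactly the reflexive frames.
Reflexive: yes — every world is S-related to itself.

Yes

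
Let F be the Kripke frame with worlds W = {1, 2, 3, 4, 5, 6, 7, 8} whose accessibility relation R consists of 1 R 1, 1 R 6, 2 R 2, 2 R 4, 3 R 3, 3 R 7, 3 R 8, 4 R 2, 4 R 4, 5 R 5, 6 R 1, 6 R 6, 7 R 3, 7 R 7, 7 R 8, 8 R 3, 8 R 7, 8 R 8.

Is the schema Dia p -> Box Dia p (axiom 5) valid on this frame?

Yes

The schema 5 characterises exactly the Euclidean frames.
Euclidean: yes — any two successors of a common world are R-related.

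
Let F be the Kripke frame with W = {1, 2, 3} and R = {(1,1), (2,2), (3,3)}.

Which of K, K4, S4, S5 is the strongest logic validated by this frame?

Transitive (axiom 4): yes — every two-step R-path is closed by a direct edge.
Reflexive (axiom T): yes — every world is R-related to itself.
Euclidean (axiom 5): yes — any two successors of a common world are R-related.
So F validates K, K4, S4, S5. The strongest is S5.

S5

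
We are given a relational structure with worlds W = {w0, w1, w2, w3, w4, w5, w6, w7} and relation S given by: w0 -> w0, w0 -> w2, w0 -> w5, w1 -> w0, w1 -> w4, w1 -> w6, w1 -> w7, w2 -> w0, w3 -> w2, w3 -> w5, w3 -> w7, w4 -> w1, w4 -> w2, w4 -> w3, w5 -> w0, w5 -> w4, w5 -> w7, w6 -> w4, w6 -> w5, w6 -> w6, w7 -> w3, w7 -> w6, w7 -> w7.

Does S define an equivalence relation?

Reflexive: no — w1 is not related to itself.
Symmetric: no — w1 S w0 but not w0 S w1.
Transitive: no — w0 S w5 and w5 S w4, but not w0 S w4.
So S is not an equivalence relation.

No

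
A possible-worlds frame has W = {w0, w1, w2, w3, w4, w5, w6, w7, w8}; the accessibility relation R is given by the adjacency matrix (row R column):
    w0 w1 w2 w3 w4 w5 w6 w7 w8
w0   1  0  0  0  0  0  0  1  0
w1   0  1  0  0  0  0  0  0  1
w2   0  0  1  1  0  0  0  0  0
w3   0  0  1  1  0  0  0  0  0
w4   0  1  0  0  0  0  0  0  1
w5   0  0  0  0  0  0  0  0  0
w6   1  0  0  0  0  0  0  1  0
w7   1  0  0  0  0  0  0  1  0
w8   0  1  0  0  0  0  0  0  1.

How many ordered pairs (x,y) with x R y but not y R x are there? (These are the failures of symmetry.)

4

Enumerating: (w4,w1), (w4,w8), (w6,w0), (w6,w7).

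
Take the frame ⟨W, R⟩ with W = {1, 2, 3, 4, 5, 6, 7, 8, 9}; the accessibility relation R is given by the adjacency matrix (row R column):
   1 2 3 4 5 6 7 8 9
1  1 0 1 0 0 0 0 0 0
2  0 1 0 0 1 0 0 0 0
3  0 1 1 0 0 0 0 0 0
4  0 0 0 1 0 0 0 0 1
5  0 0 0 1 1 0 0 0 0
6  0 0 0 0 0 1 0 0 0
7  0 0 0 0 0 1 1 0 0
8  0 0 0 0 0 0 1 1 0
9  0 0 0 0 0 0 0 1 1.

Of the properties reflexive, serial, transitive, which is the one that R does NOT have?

transitive

Reflexive: yes — every world is R-related to itself.
Serial: yes — every world has a successor (e.g. 1 R 1).
Transitive: no — 1 R 3 and 3 R 2, but not 1 R 2.
Only transitive fails.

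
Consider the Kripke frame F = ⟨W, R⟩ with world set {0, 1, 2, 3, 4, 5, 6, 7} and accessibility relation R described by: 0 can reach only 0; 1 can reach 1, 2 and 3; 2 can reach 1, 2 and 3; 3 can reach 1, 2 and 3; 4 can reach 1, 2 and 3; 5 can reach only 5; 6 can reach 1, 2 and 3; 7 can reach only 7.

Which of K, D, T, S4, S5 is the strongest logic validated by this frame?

Serial (axiom D): yes — every world has a successor (e.g. 0 R 0).
Reflexive (axiom T): no — 4 is not related to itself.
Transitive (axiom 4): yes — every two-step R-path is closed by a direct edge.
Euclidean (axiom 5): yes — any two successors of a common world are R-related.
So F validates K, D; T would additionally require R to be reflexive. The strongest is D.

D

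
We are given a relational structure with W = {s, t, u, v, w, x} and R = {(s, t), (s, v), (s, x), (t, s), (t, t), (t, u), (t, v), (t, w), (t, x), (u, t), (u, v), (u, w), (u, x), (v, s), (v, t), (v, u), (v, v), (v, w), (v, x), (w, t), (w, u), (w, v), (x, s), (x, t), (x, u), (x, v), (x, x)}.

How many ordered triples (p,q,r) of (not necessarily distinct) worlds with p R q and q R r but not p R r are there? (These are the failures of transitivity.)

26

Enumerating: (s,t,s), (s,t,u), (s,t,w), (s,v,s), (s,v,u), (s,v,w), (s,x,s), (s,x,u), (u,t,s), (u,t,u), (u,v,s), (u,v,u), … and 14 more.
Total: 26.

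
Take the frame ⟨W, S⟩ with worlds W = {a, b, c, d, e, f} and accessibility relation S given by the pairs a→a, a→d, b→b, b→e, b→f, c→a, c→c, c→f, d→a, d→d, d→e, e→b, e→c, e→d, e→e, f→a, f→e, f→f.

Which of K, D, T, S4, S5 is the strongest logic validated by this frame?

T

Serial (axiom D): yes — every world has a successor (e.g. a S a).
Reflexive (axiom T): yes — every world is S-related to itself.
Transitive (axiom 4): no — a S d and d S e, but not a S e.
Euclidean (axiom 5): no — b S e and b S f, but not e S f.
So F validates K, D, T; S4 would additionally require S to be transitive. The strongest is T.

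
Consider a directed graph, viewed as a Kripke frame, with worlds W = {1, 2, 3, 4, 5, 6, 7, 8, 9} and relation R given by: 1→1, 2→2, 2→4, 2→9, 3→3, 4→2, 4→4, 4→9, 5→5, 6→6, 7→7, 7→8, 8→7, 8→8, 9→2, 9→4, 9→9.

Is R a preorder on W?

Yes

Reflexive: yes — every world is R-related to itself.
Transitive: yes — every two-step R-path is closed by a direct edge.
So R is a preorder.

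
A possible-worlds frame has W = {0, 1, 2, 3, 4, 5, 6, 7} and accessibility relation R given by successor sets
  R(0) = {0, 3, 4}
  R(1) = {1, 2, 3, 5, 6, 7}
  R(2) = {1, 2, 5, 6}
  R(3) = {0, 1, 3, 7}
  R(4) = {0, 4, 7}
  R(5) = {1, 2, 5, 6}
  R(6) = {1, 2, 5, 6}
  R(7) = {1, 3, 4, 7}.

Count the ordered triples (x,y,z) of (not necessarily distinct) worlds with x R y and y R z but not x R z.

Enumerating: (0,3,1), (0,3,7), (0,4,7), (1,3,0), (1,7,4), (2,1,3), (2,1,7), (3,0,4), (3,1,2), (3,1,5), (3,1,6), (3,7,4), … and 12 more.
Total: 24.

24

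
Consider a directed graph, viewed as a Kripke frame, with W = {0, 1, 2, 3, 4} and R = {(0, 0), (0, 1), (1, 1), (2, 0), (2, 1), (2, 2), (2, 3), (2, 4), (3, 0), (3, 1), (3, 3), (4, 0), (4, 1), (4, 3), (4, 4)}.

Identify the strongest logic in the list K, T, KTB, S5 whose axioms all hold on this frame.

T

Reflexive (axiom T): yes — every world is R-related to itself.
Symmetric (axiom B): no — 0 R 1 but not 1 R 0.
Euclidean (axiom 5): no — 2 R 0 and 2 R 3, but not 0 R 3.
So F validates K, T; KTB would additionally require R to be symmetric. The strongest is T.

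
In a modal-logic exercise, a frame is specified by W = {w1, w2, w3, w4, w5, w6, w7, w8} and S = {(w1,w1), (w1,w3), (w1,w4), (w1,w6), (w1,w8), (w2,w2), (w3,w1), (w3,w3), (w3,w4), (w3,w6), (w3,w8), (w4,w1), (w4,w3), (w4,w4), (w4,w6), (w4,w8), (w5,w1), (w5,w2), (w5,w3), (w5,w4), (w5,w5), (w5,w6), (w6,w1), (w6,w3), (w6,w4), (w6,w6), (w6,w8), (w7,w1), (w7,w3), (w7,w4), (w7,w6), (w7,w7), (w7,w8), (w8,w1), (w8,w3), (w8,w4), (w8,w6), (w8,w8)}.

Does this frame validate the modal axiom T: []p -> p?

Axiom T corresponds to the accessibility relation being reflexive.
Reflexive: yes — every world is S-related to itself.

Yes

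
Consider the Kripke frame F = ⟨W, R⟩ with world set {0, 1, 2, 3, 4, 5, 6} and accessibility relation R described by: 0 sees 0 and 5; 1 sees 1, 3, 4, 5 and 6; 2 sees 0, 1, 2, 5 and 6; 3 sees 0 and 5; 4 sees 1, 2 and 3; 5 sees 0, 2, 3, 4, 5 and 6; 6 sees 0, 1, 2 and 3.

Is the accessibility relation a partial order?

No

Reflexive: no — 3 is not related to itself.
Transitive: no — 0 R 5 and 5 R 2, but not 0 R 2.
Antisymmetric: no — 0 R 5 and 5 R 0 with 0 ≠ 5.
So R is not a partial order.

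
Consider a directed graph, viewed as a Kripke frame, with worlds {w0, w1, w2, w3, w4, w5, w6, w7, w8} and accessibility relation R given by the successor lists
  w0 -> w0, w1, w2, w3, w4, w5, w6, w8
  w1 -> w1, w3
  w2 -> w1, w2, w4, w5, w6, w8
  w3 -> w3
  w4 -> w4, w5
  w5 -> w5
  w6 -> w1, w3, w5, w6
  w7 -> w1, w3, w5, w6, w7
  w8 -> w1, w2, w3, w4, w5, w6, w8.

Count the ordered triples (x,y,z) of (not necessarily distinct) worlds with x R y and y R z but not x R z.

Enumerating: (w2,w1,w3), (w2,w6,w3), (w2,w8,w3).

3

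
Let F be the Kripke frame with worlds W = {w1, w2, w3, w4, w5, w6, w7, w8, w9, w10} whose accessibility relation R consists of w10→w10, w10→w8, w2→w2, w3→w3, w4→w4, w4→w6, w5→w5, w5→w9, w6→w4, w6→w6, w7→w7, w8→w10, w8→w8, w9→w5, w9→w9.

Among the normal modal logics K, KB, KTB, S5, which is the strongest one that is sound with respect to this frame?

KB

Symmetric (axiom B): yes — every pair in R has its reverse in R.
Reflexive (axiom T): no — w1 is not related to itself.
Euclidean (axiom 5): yes — any two successors of a common world are R-related.
So F validates K, KB; KTB would additionally require R to be reflexive. The strongest is KB.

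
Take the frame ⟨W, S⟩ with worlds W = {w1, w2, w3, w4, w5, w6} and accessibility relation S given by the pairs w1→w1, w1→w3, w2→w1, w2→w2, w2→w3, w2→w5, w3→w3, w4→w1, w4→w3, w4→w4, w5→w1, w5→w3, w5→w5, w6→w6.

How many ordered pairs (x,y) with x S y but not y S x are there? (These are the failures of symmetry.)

8

Enumerating: (w1,w3), (w2,w1), (w2,w3), (w2,w5), (w4,w1), (w4,w3), (w5,w1), (w5,w3).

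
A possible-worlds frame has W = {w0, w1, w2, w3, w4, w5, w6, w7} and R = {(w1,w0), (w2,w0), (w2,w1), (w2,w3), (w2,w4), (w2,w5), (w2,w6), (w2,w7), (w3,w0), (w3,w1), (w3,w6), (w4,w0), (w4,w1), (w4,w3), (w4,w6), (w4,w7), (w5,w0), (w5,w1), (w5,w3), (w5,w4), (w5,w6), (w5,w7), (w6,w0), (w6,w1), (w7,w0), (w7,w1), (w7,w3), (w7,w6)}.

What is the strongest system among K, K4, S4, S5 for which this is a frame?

K4

Transitive (axiom 4): yes — every two-step R-path is closed by a direct edge.
Reflexive (axiom T): no — w0 is not related to itself.
Euclidean (axiom 5): no — w2 R w0 and w2 R w1, but not w0 R w1.
So F validates K, K4; S4 would additionally require R to be reflexive. The strongest is K4.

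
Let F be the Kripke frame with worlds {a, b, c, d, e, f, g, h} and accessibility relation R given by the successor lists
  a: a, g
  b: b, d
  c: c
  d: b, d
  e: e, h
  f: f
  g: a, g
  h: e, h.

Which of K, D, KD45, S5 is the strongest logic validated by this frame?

S5

Serial (axiom D): yes — every world has a successor (e.g. a R a).
Euclidean (axiom 5): yes — any two successors of a common world are R-related.
Transitive (axiom 4): yes — every two-step R-path is closed by a direct edge.
Reflexive (axiom T): yes — every world is R-related to itself.
So F validates K, D, KD45, S5. The strongest is S5.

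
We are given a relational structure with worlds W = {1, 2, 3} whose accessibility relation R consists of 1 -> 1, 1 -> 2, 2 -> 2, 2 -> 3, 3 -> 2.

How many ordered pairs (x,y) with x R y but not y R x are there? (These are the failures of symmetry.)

Enumerating: (1,2).

1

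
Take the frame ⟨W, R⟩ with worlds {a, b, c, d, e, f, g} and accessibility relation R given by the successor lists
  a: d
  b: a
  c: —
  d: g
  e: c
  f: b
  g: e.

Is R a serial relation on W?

Serial: no — c has no R-successor.

No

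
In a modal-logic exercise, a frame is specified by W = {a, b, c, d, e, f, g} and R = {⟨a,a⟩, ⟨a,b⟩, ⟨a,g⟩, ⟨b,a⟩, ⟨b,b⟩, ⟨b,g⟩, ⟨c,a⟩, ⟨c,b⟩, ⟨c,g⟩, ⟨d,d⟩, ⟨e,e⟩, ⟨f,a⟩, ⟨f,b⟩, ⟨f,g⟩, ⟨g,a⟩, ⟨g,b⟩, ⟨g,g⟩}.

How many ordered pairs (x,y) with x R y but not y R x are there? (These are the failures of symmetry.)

Enumerating: (c,a), (c,b), (c,g), (f,a), (f,b), (f,g).

6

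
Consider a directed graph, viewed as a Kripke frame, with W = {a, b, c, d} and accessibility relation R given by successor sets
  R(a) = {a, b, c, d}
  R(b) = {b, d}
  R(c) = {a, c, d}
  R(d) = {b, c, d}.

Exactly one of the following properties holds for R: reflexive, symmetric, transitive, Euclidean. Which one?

reflexive

Reflexive: yes — every world is R-related to itself.
Symmetric: no — a R b but not b R a.
Transitive: no — b R d and d R c, but not b R c.
Euclidean: no — a R b and a R c, but not b R c.
Only reflexive holds.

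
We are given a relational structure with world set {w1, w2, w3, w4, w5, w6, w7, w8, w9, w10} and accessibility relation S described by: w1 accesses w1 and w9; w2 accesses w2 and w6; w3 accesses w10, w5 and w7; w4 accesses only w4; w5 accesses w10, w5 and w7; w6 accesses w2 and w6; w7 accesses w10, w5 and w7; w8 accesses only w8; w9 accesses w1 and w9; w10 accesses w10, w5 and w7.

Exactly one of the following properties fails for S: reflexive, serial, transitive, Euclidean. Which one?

Reflexive: no — w3 is not related to itself.
Serial: yes — every world has a successor (e.g. w1 S w1).
Transitive: yes — every two-step S-path is closed by a direct edge.
Euclidean: yes — any two successors of a common world are S-related.
Only reflexive fails.

reflexive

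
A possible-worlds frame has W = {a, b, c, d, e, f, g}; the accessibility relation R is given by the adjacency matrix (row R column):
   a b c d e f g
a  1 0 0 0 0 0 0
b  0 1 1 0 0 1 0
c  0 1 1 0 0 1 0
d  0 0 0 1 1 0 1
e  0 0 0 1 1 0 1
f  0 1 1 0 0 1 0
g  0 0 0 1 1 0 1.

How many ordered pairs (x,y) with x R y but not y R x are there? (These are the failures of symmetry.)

0

R is symmetric; there are no such tuples.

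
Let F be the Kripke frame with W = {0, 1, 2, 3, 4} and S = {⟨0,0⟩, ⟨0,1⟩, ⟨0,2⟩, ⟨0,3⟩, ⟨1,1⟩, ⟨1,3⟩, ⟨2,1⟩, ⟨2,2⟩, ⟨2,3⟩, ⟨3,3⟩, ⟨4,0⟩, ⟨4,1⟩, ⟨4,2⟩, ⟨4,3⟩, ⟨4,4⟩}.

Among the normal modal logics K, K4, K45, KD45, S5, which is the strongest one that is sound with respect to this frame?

Transitive (axiom 4): yes — every two-step S-path is closed by a direct edge.
Euclidean (axiom 5): no — 0 S 1 and 0 S 2, but not 1 S 2.
Serial (axiom D): yes — every world has a successor (e.g. 0 S 0).
Reflexive (axiom T): yes — every world is S-related to itself.
So F validates K, K4; K45 would additionally require S to be Euclidean. The strongest is K4.

K4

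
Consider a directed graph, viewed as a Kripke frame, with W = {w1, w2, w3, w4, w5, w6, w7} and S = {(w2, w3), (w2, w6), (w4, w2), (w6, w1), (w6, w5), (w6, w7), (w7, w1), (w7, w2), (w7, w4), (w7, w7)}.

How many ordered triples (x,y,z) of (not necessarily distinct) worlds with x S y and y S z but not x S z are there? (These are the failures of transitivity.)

9

Enumerating: (w2,w6,w1), (w2,w6,w5), (w2,w6,w7), (w4,w2,w3), (w4,w2,w6), (w6,w7,w2), (w6,w7,w4), (w7,w2,w3), (w7,w2,w6).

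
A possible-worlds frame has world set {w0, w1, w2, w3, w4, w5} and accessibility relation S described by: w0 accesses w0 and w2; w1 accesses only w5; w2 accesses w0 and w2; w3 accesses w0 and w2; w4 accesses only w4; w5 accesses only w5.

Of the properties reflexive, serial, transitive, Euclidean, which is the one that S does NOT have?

reflexive

Reflexive: no — w1 is not related to itself.
Serial: yes — every world has a successor (e.g. w0 S w0).
Transitive: yes — every two-step S-path is closed by a direct edge.
Euclidean: yes — any two successors of a common world are S-related.
Only reflexive fails.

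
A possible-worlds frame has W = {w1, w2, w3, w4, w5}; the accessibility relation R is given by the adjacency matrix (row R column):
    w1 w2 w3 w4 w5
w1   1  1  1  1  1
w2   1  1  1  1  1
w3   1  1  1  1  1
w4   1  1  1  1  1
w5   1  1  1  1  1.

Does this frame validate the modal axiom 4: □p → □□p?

Yes

By correspondence theory, 4 is valid on a frame iff R is transitive.
Transitive: yes — every two-step R-path is closed by a direct edge.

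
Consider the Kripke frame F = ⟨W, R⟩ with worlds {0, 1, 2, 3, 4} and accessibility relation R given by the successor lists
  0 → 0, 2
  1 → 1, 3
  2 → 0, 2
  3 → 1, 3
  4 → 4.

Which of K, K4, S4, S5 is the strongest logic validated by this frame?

Transitive (axiom 4): yes — every two-step R-path is closed by a direct edge.
Reflexive (axiom T): yes — every world is R-related to itself.
Euclidean (axiom 5): yes — any two successors of a common world are R-related.
So F validates K, K4, S4, S5. The strongest is S5.

S5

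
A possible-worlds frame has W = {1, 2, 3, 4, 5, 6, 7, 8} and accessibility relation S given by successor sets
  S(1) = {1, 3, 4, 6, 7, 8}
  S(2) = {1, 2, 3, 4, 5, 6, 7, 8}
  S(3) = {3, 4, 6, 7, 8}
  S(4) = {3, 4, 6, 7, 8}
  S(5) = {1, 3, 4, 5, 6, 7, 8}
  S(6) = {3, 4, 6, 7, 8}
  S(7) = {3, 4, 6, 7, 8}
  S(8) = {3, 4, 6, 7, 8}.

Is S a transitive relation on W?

Yes

Transitive: yes — every two-step S-path is closed by a direct edge.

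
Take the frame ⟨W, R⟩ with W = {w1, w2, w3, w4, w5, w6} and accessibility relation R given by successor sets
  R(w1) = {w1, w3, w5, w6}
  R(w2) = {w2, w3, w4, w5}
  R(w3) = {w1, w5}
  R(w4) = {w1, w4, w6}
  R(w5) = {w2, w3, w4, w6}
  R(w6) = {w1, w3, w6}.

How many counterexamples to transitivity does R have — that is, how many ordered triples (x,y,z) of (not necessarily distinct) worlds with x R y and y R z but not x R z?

22

Enumerating: (w1,w5,w2), (w1,w5,w4), (w2,w3,w1), (w2,w4,w1), (w2,w4,w6), (w2,w5,w6), (w3,w1,w3), (w3,w1,w6), (w3,w5,w2), (w3,w5,w3), (w3,w5,w4), (w3,w5,w6), … and 10 more.
Total: 22.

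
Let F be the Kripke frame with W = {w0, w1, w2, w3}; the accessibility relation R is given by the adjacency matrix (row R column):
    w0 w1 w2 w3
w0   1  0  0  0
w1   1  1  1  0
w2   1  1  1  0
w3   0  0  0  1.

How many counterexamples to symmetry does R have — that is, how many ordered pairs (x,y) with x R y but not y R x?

Enumerating: (w1,w0), (w2,w0).

2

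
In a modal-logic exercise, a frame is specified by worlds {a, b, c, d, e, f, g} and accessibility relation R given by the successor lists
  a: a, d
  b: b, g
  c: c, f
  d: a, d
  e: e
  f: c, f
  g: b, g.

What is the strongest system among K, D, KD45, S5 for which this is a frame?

S5

Serial (axiom D): yes — every world has a successor (e.g. a R a).
Euclidean (axiom 5): yes — any two successors of a common world are R-related.
Transitive (axiom 4): yes — every two-step R-path is closed by a direct edge.
Reflexive (axiom T): yes — every world is R-related to itself.
So F validates K, D, KD45, S5. The strongest is S5.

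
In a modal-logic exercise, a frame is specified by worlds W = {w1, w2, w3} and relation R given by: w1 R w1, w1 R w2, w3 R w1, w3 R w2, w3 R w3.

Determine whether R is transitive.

Transitive: yes — every two-step R-path is closed by a direct edge.

Yes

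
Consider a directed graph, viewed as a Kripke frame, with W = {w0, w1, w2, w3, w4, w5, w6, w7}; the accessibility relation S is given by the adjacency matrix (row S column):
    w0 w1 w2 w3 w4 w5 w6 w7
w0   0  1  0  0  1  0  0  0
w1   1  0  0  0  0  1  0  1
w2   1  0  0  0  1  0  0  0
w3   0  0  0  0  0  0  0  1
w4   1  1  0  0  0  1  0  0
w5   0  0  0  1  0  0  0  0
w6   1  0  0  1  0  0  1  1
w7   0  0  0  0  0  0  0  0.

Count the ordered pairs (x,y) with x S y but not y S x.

Enumerating: (w1,w5), (w1,w7), (w2,w0), (w2,w4), (w3,w7), (w4,w1), (w4,w5), (w5,w3), (w6,w0), (w6,w3), (w6,w7).

11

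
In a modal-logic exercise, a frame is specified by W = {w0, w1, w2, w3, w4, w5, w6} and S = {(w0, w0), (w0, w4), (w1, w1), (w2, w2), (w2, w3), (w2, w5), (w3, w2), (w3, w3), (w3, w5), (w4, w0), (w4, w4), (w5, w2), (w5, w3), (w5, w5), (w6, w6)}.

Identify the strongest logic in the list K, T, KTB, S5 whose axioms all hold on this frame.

S5

Reflexive (axiom T): yes — every world is S-related to itself.
Symmetric (axiom B): yes — every pair in S has its reverse in S.
Euclidean (axiom 5): yes — any two successors of a common world are S-related.
So F validates K, T, KTB, S5. The strongest is S5.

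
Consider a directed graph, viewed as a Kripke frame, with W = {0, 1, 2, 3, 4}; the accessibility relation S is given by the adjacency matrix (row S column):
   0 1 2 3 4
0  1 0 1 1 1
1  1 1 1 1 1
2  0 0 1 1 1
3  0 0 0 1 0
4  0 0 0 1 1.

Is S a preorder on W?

Reflexive: yes — every world is S-related to itself.
Transitive: yes — every two-step S-path is closed by a direct edge.
So S is a preorder.

Yes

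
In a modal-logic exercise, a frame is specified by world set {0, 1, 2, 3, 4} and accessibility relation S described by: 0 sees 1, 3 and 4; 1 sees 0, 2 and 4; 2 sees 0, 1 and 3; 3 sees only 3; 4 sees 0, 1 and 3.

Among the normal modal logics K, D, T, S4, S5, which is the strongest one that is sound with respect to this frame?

D

Serial (axiom D): yes — every world has a successor (e.g. 0 S 1).
Reflexive (axiom T): no — 0 is not related to itself.
Transitive (axiom 4): no — 0 S 1 and 1 S 2, but not 0 S 2.
Euclidean (axiom 5): no — 0 S 1 and 0 S 3, but not 1 S 3.
So F validates K, D; T would additionally require S to be reflexive. The strongest is D.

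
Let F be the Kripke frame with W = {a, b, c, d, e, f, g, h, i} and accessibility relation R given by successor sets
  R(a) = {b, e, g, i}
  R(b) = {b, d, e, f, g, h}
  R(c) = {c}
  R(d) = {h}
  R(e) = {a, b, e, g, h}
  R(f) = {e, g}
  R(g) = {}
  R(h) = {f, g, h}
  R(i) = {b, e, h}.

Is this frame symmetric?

No

Symmetric: no — a R b but not b R a.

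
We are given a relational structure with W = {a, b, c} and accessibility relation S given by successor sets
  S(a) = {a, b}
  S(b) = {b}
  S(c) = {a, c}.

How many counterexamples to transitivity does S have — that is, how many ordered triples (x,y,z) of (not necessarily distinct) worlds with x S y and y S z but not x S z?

Enumerating: (c,a,b).

1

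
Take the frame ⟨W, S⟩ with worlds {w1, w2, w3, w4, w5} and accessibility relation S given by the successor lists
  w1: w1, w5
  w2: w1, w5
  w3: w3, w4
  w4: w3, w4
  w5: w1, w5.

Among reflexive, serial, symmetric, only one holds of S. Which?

Reflexive: no — w2 is not related to itself.
Serial: yes — every world has a successor (e.g. w1 S w1).
Symmetric: no — w2 S w1 but not w1 S w2.
Only serial holds.

serial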